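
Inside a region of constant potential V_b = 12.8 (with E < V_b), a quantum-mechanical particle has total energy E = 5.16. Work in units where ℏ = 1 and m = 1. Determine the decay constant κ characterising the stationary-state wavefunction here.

κ = 3.91

Since E < V_b the TISE in this region is ψ'' = κ²ψ with κ = √(2m(V_b − E))/ℏ.
κ = √(2 × 1 × 7.64) = 3.909.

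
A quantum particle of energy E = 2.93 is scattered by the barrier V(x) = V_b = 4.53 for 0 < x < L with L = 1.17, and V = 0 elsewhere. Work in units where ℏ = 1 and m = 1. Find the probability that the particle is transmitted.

T = 0.0542

Since E < V_b the interior solution is evanescent with decay constant κ = √(2m(V_b − E))/ℏ = 1.789.
κL = 2.093, sinh(κL) = 3.993.
The exact tunnelling result is T⁻¹ = 1 + V_b² sinh²(κL) / [4E(V_b − E)] = 18.45, so T = 0.0542.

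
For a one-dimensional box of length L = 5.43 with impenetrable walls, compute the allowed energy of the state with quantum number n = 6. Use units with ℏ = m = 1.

E = 6.03

The infinite-well eigenfunctions ψ_n = √(2/L) sin(nπx/L) vanish at both walls, giving E_n = n²π²ℏ²/(2mL²).
E_6 = 6² × π² / (2 × 1 × 5.43²) = 6.025.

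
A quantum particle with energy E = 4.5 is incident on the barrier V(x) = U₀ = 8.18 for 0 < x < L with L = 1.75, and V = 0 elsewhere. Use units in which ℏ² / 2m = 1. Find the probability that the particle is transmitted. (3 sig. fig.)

T = 0.00479

E < U₀: inside the barrier ψ ∝ e^{±κx} with κ = √(2m(U₀ − E))/ℏ = 1.918.
κL = 3.357, sinh(κL) = 14.34.
The exact tunnelling result is T⁻¹ = 1 + U₀² sinh²(κL) / [4E(U₀ − E)] = 208.6, so T = 0.00479.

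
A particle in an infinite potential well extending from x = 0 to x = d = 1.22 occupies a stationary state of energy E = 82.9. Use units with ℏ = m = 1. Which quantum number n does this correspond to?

n = 5

For an infinite well E_n = n²π²ℏ²/(2md²), so n = (d/πℏ)√(2mE).
n = (1.22/π) × √(2 × 1 × 82.9) = 5.000 → n = 5.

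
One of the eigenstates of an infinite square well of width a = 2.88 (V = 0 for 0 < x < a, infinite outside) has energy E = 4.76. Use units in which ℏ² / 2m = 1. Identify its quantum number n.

n = 2

From E_n = n²π²ℏ²/(2ma²) invert to n = √(2ma²E)/(πℏ).
n = (2.88/π) × √(2 × 0.5 × 4.76) = 2.000 → n = 2.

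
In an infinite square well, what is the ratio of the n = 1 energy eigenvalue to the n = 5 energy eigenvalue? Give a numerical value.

E_n = n²π²ℏ²/(2mL²) so the ratio is n₂²/n₁² = 1/25 = 0.04.

0.04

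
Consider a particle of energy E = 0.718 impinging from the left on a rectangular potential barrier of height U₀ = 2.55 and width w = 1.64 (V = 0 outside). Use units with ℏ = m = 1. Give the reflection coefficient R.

E < U₀: inside the barrier ψ ∝ e^{±κx} with κ = √(2m(U₀ − E))/ℏ = 1.914.
κw = 3.139, sinh(κw) = 11.52.
The exact tunnelling result is T⁻¹ = 1 + U₀² sinh²(κw) / [4E(U₀ − E)] = 165.0, so T = 0.00606.
R = 1 − T = 0.994.

R = 0.994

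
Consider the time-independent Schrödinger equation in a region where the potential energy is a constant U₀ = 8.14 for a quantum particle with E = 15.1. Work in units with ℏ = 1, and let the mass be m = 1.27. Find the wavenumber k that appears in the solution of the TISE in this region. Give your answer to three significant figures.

k = 4.20

With E > U₀ the solution is oscillatory, ψ ∝ e^{±ikx} with k = √(2m(E − U₀))/ℏ.
k = √(2 × 1.27 × 6.96) = 4.205.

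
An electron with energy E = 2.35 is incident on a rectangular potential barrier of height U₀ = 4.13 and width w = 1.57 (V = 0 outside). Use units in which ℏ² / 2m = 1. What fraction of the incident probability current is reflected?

R = 0.942

Since E < U₀ the interior solution is evanescent with decay constant κ = √(2m(U₀ − E))/ℏ = 1.334.
κw = 2.095, sinh(κw) = 4.000.
Matching ψ, ψ′ at both faces gives T = [1 + U₀² sinh²(κw) / (4E(U₀ − E))]⁻¹ = 1/17.31 = 0.0578.
R = 1 − T = 0.942.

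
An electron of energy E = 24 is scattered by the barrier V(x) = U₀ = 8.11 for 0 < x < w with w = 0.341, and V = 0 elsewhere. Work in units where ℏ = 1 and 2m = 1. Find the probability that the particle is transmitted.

E > U₀: inside the barrier k₂ = √(2m(E − U₀))/ℏ = 3.986, k₂w = 1.359.
T = [1 + U₀² sin²(k₂w) / (4E(E − U₀))]⁻¹ = 1/1.041 = 0.960.

T = 0.960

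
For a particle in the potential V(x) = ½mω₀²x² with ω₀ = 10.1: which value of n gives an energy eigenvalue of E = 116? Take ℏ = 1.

n = 11

Invert E_n = (n + ½)ℏω₀: n = E/ℏω₀ − ½ = 10.985, so n = 11.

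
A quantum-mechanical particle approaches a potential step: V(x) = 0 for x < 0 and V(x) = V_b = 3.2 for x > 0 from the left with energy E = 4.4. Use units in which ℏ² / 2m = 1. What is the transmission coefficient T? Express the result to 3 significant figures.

The wavenumbers are k₁ = √(2mE)/ℏ = 2.098 on the left and k₂ = √(2m(E − V_b))/ℏ = 1.095 on the right.
Matching ψ and ψ′ at x = 0 gives r = (k₁ − k₂)/(k₁ + k₂), so R = r² = 0.09851 and T = 1 − R = 0.9015.

T = 0.901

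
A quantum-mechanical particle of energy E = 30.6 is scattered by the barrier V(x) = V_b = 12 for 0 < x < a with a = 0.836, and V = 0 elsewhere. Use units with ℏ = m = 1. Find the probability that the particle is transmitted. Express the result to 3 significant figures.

T = 0.949

Above the barrier the interior wavenumber is k₂ = √(2m(E − V_b))/ℏ = 6.099, giving phase k₂a = 5.099.
T = [1 + V_b² sin²(k₂a) / (4E(E − V_b))]⁻¹ = 1/1.054 = 0.949.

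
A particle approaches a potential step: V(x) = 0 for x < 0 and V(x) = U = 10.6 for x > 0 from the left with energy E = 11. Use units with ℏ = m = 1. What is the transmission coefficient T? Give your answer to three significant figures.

T = 0.538

The wavenumbers are k₁ = √(2mE)/ℏ = 4.690 on the left and k₂ = √(2m(E − U))/ℏ = 0.8944 on the right.
Continuity of ψ and ψ′ at the step yields the reflection amplitude r = (k₁ − k₂)/(k₁ + k₂) = 0.6797; thus R = |r|² = 0.4620, T = 0.5380.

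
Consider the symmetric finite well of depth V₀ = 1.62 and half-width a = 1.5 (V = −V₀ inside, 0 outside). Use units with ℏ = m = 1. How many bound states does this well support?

N = 2

Define the well-strength parameter z₀ = (a/ℏ)√(2mV₀) = 1.5 × √(2·1·1.62) = 2.700.
The even/odd transcendental equations gain one root per π/2 in z₀, giving N = 1 + ⌊2z₀/π⌋ = 1 + ⌊1.719⌋ = 2.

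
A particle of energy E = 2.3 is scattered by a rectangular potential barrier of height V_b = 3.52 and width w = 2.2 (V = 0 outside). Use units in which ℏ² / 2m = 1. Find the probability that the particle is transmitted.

Since E < V_b the interior solution is evanescent with decay constant κ = √(2m(V_b − E))/ℏ = 1.105.
κw = 2.430, sinh(κw) = 5.635.
Matching ψ, ψ′ at both faces gives T = [1 + V_b² sinh²(κw) / (4E(V_b − E))]⁻¹ = 1/36.06 = 0.0277.

T = 0.0277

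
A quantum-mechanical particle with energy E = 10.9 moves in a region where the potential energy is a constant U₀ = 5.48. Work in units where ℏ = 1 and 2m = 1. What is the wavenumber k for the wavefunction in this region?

With E > U₀ the solution is oscillatory, ψ ∝ e^{±ikx} with k = √(2m(E − U₀))/ℏ.
k = √(2 × 0.5 × 5.42) = 2.328.

k = 2.33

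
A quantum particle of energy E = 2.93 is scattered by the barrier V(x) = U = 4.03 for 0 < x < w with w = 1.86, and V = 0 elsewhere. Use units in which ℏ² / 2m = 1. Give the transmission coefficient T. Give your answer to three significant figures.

T = 0.0627

E < U: inside the barrier ψ ∝ e^{±κx} with κ = √(2m(U − E))/ℏ = 1.049.
κw = 1.951, sinh(κw) = 3.446.
The exact tunnelling result is T⁻¹ = 1 + U² sinh²(κw) / [4E(U − E)] = 15.96, so T = 0.0627.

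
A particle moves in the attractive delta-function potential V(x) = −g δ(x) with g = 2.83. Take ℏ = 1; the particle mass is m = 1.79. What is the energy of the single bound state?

For x ≠ 0 the bound state is ψ ∝ e^{−κ|x|}; integrating the TISE across the delta gives the cusp condition 2κ = 2mg/ℏ², so κ = 5.066.
Then E = −ℏ²κ²/(2m) = −mg²/(2ℏ²) = -7.168.

E = -7.17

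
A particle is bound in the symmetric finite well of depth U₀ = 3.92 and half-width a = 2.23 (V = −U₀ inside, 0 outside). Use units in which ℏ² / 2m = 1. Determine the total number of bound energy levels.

Define the well-strength parameter z₀ = (a/ℏ)√(2mU₀) = 2.23 × √(2·0.5·3.92) = 4.415.
A new bound state (alternating even/odd) appears each time z₀ passes a multiple of π/2, so N = ⌊2z₀/π⌋ + 1 = ⌊2.811⌋ + 1 = 3.

N = 3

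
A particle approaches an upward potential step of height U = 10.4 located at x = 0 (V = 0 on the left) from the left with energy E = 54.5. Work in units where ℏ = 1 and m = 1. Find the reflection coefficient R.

The wavenumbers are k₁ = √(2mE)/ℏ = 10.44 on the left and k₂ = √(2m(E − U))/ℏ = 9.391 on the right.
Continuity of ψ and ψ′ at the step yields the reflection amplitude r = (k₁ − k₂)/(k₁ + k₂) = 0.05289; thus R = |r|² = 0.002797, T = 0.9972.

R = 0.00280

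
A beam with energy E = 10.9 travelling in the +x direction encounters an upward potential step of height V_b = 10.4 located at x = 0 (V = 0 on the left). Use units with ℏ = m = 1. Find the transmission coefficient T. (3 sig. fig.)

T = 0.581

On each side the TISE gives plane waves with k = √(2m(E − V))/ℏ: k₁ = √(2·1·10.9) = 4.669, k₂ = √(2·1·0.5) = 1.000.
Continuity of ψ and ψ′ at the step yields the reflection amplitude r = (k₁ − k₂)/(k₁ + k₂) = 0.6472; thus R = |r|² = 0.4189, T = 0.5811.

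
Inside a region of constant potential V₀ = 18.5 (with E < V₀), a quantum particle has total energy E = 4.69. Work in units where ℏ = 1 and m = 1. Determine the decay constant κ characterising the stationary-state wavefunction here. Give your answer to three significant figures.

κ = 5.26

Since E < V₀ the TISE in this region is ψ'' = κ²ψ with κ = √(2m(V₀ − E))/ℏ.
κ = √(2 × 1 × 13.81) = 5.255.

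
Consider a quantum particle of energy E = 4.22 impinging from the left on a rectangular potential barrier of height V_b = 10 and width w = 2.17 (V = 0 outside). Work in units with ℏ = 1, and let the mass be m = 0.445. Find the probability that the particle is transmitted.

T = 0.000207

Since E < V_b the interior solution is evanescent with decay constant κ = √(2m(V_b − E))/ℏ = 2.268.
κw = 4.922, sinh(κw) = 68.62.
The exact tunnelling result is T⁻¹ = 1 + V_b² sinh²(κw) / [4E(V_b − E)] = 4827, so T = 0.000207.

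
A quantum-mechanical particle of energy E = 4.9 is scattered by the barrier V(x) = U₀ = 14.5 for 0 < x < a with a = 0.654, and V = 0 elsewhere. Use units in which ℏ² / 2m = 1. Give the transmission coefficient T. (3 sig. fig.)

Since E < U₀ the interior solution is evanescent with decay constant κ = √(2m(U₀ − E))/ℏ = 3.098.
κa = 2.026, sinh(κa) = 3.727.
Matching ψ, ψ′ at both faces gives T = [1 + U₀² sinh²(κa) / (4E(U₀ − E))]⁻¹ = 1/16.52 = 0.0605.

T = 0.0605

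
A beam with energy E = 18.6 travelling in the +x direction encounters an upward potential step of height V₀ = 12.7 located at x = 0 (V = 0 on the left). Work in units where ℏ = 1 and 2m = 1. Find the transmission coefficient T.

The wavenumbers are k₁ = √(2mE)/ℏ = 4.313 on the left and k₂ = √(2m(E − V₀))/ℏ = 2.429 on the right.
Matching ψ and ψ′ at x = 0 gives r = (k₁ − k₂)/(k₁ + k₂), so R = r² = 0.07808 and T = 1 − R = 0.9219.

T = 0.922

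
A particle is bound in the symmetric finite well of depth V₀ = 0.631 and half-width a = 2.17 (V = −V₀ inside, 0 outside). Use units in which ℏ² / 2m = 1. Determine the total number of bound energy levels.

N = 2

The dimensionless depth is z₀ = a√(2mV₀)/ℏ = 2.17 × √(0.6310) = 1.724.
The even/odd transcendental equations gain one root per π/2 in z₀, giving N = 1 + ⌊2z₀/π⌋ = 1 + ⌊1.097⌋ = 2.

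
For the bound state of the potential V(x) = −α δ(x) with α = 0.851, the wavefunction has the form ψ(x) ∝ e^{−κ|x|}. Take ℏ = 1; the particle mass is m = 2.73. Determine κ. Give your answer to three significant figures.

κ = 2.32

Integrate −(ℏ²/2m)ψ'' − αδ(x)ψ = Eψ from −ε to +ε: the ψ'' term gives ψ'(0⁺) − ψ'(0⁻) and the δ term gives −(2mα/ℏ²)ψ(0).
With ψ ∝ e^{−κ|x|} this yields −2κ = −2mα/ℏ², so κ = mα/ℏ² = 2.323.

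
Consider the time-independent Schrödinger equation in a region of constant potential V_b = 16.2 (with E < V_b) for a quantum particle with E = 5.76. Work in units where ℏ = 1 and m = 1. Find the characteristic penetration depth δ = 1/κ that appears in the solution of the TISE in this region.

δ = 0.219

Since E < V_b the TISE in this region is ψ'' = κ²ψ with κ = √(2m(V_b − E))/ℏ.
κ = √(2 × 1 × 10.44) = 4.569. The penetration depth is δ = 1/κ = 0.219.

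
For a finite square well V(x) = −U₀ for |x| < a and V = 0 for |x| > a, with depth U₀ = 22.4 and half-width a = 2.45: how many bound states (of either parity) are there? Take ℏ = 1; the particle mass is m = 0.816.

N = 10

The dimensionless depth is z₀ = a√(2mU₀)/ℏ = 2.45 × √(36.56) = 14.81.
The even/odd transcendental equations gain one root per π/2 in z₀, giving N = 1 + ⌊2z₀/π⌋ = 1 + ⌊9.430⌋ = 10.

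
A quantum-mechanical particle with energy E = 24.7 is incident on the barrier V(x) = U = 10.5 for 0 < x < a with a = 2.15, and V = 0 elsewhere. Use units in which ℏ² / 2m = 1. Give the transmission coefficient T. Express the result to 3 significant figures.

Above the barrier the interior wavenumber is k₂ = √(2m(E − U))/ℏ = 3.768, giving phase k₂a = 8.102.
T = [1 + U² sin²(k₂a) / (4E(E − U))]⁻¹ = 1/1.074 = 0.931.

T = 0.931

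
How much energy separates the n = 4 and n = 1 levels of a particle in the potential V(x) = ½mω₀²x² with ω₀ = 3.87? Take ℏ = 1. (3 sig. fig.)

E_n = ℏω₀(n + ½), so ΔE = (4 − 1) ℏω₀ = 3 × 3.87 = 11.61.

ΔE = 11.6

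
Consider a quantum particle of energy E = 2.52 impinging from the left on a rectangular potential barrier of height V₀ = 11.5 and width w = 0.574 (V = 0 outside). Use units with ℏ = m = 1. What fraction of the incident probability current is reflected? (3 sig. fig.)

R = 0.979

E < V₀: inside the barrier ψ ∝ e^{±κx} with κ = √(2m(V₀ − E))/ℏ = 4.238.
κw = 2.433, sinh(κw) = 5.650.
The exact tunnelling result is T⁻¹ = 1 + V₀² sinh²(κw) / [4E(V₀ − E)] = 47.64, so T = 0.0210.
R = 1 − T = 0.979.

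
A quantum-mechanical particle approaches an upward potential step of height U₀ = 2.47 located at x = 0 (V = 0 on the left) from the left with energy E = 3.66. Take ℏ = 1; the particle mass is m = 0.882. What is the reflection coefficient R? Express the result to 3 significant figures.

The wavenumbers are k₁ = √(2mE)/ℏ = 2.541 on the left and k₂ = √(2m(E − U₀))/ℏ = 1.449 on the right.
Matching ψ and ψ′ at x = 0 gives r = (k₁ − k₂)/(k₁ + k₂), so R = r² = 0.07492 and T = 1 − R = 0.9251.

R = 0.0749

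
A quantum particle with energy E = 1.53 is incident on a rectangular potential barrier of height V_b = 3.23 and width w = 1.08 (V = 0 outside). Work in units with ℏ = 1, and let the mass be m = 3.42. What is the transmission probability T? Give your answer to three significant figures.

Since E < V_b the interior solution is evanescent with decay constant κ = √(2m(V_b − E))/ℏ = 3.410.
κw = 3.683, sinh(κw) = 19.87.
Matching ψ, ψ′ at both faces gives T = [1 + V_b² sinh²(κw) / (4E(V_b − E))]⁻¹ = 1/396.7 = 0.00252.

T = 0.00252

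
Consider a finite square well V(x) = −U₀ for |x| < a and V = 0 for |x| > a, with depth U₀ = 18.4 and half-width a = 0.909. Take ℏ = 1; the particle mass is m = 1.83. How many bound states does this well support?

The dimensionless depth is z₀ = a√(2mU₀)/ℏ = 0.909 × √(67.34) = 7.460.
The even/odd transcendental equations gain one root per π/2 in z₀, giving N = 1 + ⌊2z₀/π⌋ = 1 + ⌊4.749⌋ = 5.

N = 5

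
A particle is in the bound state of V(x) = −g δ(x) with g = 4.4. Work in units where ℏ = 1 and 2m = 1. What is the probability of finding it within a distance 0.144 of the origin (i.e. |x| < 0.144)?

The normalised bound state is ψ = √κ e^{−κ|x|} with κ = mg/ℏ² = 2.200.
P(|x| < d) = ∫_{−d}^{d} κ e^{−2κ|x|} dx = 1 − e^{−2κd} = 1 − e^{−0.6336} = 0.4693.

P = 0.469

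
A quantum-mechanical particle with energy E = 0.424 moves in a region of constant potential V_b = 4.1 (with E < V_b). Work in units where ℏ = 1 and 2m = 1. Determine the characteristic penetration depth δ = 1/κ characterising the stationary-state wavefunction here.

Since E < V_b the TISE in this region is ψ'' = κ²ψ with κ = √(2m(V_b − E))/ℏ.
κ = √(2 × 0.5 × 3.676) = 1.917. The penetration depth is δ = 1/κ = 0.522.

δ = 0.522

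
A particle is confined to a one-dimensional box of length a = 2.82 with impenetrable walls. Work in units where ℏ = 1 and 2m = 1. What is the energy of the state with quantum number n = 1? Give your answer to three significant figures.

Requiring ψ(0) = ψ(a) = 0 quantises k = nπ/a, hence E_n = ℏ²k²/2m = n²π²ℏ²/(2ma²).
E_1 = 1² × π² / (2 × 0.5 × 2.82²) = 1.241.

E = 1.24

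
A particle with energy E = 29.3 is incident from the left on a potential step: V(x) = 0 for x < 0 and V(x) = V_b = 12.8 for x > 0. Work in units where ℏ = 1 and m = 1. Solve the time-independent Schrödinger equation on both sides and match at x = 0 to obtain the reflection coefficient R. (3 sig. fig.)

The wavenumbers are k₁ = √(2mE)/ℏ = 7.655 on the left and k₂ = √(2m(E − V_b))/ℏ = 5.745 on the right.
Matching ψ and ψ′ at x = 0 gives r = (k₁ − k₂)/(k₁ + k₂), so R = r² = 0.02033 and T = 1 − R = 0.9797.

R = 0.0203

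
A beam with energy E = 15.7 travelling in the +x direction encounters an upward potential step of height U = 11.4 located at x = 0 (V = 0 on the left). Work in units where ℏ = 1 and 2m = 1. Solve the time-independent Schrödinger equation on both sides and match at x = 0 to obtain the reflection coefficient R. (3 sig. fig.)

On each side the TISE gives plane waves with k = √(2m(E − V))/ℏ: k₁ = √(2·½·15.7) = 3.962, k₂ = √(2·½·4.3) = 2.074.
Continuity of ψ and ψ′ at the step yields the reflection amplitude r = (k₁ − k₂)/(k₁ + k₂) = 0.3129; thus R = |r|² = 0.09791, T = 0.9021.

R = 0.0979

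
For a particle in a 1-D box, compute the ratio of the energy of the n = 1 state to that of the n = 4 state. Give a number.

0.0625

Since E_n ∝ n², the ratio is (1/4)² = 0.0625.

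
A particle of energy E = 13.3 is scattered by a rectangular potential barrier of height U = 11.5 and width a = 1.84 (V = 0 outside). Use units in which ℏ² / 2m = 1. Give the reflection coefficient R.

R = 0.349

Above the barrier the interior wavenumber is k₂ = √(2m(E − U))/ℏ = 1.342, giving phase k₂a = 2.469.
Matching at both interfaces gives T⁻¹ = 1 + U² sin²(k₂a) / [4E(E − U)] = 1.537, hence T = 0.651.
R = 1 − T = 0.349.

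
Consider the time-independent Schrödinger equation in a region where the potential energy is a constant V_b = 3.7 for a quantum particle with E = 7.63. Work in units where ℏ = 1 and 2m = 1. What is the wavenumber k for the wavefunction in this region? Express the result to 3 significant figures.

With E > V_b the solution is oscillatory, ψ ∝ e^{±ikx} with k = √(2m(E − V_b))/ℏ.
k = √(2 × 0.5 × 3.93) = 1.982.

k = 1.98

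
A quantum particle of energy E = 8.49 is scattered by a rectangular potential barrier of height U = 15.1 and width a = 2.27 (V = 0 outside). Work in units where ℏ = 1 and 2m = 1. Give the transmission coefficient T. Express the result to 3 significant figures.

T = 0.0000336

E < U: inside the barrier ψ ∝ e^{±κx} with κ = √(2m(U − E))/ℏ = 2.571.
κa = 5.836, sinh(κa) = 171.2.
The exact tunnelling result is T⁻¹ = 1 + U² sinh²(κa) / [4E(U − E)] = 29780, so T = 0.0000336.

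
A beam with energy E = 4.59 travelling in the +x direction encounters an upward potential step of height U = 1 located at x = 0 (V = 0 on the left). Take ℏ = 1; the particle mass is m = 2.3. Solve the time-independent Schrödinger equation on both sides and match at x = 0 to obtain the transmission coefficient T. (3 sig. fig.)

The wavenumbers are k₁ = √(2mE)/ℏ = 4.595 on the left and k₂ = √(2m(E − U))/ℏ = 4.064 on the right.
Matching ψ and ψ′ at x = 0 gives r = (k₁ − k₂)/(k₁ + k₂), so R = r² = 0.003764 and T = 1 − R = 0.9962.

T = 0.996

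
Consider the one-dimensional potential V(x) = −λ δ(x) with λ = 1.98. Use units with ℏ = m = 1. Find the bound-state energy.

The bound state is ψ(x) = √κ e^{−κ|x|}. The derivative jump ψ'(0⁺) − ψ'(0⁻) = −(2mλ/ℏ²)ψ(0) fixes κ = mλ/ℏ² = 1.980.
Then E = −ℏ²κ²/(2m) = −mλ²/(2ℏ²) = -1.960.

E = -1.96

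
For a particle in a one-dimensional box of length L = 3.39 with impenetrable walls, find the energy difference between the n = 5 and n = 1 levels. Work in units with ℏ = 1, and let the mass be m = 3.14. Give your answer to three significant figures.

E_n = n²π²ℏ²/(2mL²), so ΔE = (5² − 1²) π²ℏ²/(2mL²).
ΔE = 24 × π² / (2 × 3.14 × 3.39²) = 3.282.

ΔE = 3.28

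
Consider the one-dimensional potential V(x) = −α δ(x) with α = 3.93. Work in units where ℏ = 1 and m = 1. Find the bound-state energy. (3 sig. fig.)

For x ≠ 0 the bound state is ψ ∝ e^{−κ|x|}; integrating the TISE across the delta gives the cusp condition 2κ = 2mα/ℏ², so κ = 3.930.
Then E = −ℏ²κ²/(2m) = −mα²/(2ℏ²) = -7.722.

E = -7.72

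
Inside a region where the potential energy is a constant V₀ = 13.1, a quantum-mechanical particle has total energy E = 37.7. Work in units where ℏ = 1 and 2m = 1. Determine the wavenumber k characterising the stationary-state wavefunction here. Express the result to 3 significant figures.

With E > V₀ the solution is oscillatory, ψ ∝ e^{±ikx} with k = √(2m(E − V₀))/ℏ.
k = √(2 × 0.5 × 24.6) = 4.960.

k = 4.96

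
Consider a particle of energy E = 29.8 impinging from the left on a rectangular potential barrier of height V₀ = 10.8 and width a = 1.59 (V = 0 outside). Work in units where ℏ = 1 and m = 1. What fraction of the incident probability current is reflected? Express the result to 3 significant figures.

R = 0.00692

Above the barrier the interior wavenumber is k₂ = √(2m(E − V₀))/ℏ = 6.164, giving phase k₂a = 9.801.
Matching at both interfaces gives T⁻¹ = 1 + V₀² sin²(k₂a) / [4E(E − V₀)] = 1.007, hence T = 0.993.
R = 1 − T = 0.00692.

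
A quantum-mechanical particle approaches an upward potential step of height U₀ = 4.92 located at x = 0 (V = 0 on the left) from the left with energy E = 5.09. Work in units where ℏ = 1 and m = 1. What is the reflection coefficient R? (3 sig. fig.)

R = 0.477

On each side the TISE gives plane waves with k = √(2m(E − V))/ℏ: k₁ = √(2·1·5.09) = 3.191, k₂ = √(2·1·0.17) = 0.5831.
Continuity of ψ and ψ′ at the step yields the reflection amplitude r = (k₁ − k₂)/(k₁ + k₂) = 0.6910; thus R = |r|² = 0.4774, T = 0.5226.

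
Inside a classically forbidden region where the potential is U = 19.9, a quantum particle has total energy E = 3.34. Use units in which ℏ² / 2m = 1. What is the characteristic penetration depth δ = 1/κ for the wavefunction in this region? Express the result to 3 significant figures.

δ = 0.246

Since E < U the TISE in this region is ψ'' = κ²ψ with κ = √(2m(U − E))/ℏ.
κ = √(2 × 0.5 × 16.56) = 4.069. The penetration depth is δ = 1/κ = 0.246.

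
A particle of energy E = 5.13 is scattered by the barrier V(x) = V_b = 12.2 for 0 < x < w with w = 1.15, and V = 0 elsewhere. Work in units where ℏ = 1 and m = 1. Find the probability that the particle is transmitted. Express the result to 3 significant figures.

E < V_b: inside the barrier ψ ∝ e^{±κx} with κ = √(2m(V_b − E))/ℏ = 3.760.
κw = 4.324, sinh(κw) = 37.75.
The exact tunnelling result is T⁻¹ = 1 + V_b² sinh²(κw) / [4E(V_b − E)] = 1463, so T = 0.000683.

T = 0.000683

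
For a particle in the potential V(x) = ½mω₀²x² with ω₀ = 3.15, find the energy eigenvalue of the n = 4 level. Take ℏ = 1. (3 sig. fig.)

E = 14.2

The oscillator eigenvalues are E_n = ℏω₀(n + ½), so E_4 = 3.15 × 4.5 = 14.18.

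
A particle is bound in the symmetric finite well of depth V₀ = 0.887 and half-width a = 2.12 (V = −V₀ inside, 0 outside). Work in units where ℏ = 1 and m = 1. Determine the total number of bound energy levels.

Define the well-strength parameter z₀ = (a/ℏ)√(2mV₀) = 2.12 × √(2·1·0.887) = 2.824.
A new bound state (alternating even/odd) appears each time z₀ passes a multiple of π/2, so N = ⌊2z₀/π⌋ + 1 = ⌊1.798⌋ + 1 = 2.

N = 2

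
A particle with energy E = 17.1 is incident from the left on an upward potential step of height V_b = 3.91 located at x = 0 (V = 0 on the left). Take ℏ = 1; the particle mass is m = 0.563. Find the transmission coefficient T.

T = 0.996

On each side the TISE gives plane waves with k = √(2m(E − V))/ℏ: k₁ = √(2·0.563·17.1) = 4.388, k₂ = √(2·0.563·13.19) = 3.854.
Matching ψ and ψ′ at x = 0 gives r = (k₁ − k₂)/(k₁ + k₂), so R = r² = 0.004201 and T = 1 − R = 0.9958.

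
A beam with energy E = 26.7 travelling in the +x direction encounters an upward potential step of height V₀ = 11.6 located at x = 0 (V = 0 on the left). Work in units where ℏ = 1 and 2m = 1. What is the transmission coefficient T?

On each side the TISE gives plane waves with k = √(2m(E − V))/ℏ: k₁ = √(2·½·26.7) = 5.167, k₂ = √(2·½·15.1) = 3.886.
Continuity of ψ and ψ′ at the step yields the reflection amplitude r = (k₁ − k₂)/(k₁ + k₂) = 0.1415; thus R = |r|² = 0.02003, T = 0.9800.

T = 0.980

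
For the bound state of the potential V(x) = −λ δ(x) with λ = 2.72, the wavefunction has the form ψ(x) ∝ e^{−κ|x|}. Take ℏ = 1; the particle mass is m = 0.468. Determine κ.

κ = 1.27

Integrate −(ℏ²/2m)ψ'' − λδ(x)ψ = Eψ from −ε to +ε: the ψ'' term gives ψ'(0⁺) − ψ'(0⁻) and the δ term gives −(2mλ/ℏ²)ψ(0).
With ψ ∝ e^{−κ|x|} this yields −2κ = −2mλ/ℏ², so κ = mλ/ℏ² = 1.273.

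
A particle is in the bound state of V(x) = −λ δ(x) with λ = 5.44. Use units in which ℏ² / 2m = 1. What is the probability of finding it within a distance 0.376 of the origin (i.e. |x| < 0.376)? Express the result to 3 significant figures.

The normalised bound state is ψ = √κ e^{−κ|x|} with κ = mλ/ℏ² = 2.720.
P(|x| < d) = ∫_{−d}^{d} κ e^{−2κ|x|} dx = 1 − e^{−2κd} = 1 − e^{−2.045} = 0.8707.

P = 0.871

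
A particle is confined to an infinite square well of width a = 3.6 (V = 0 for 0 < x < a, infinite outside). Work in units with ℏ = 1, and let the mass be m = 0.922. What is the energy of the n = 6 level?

Requiring ψ(0) = ψ(a) = 0 quantises k = nπ/a, hence E_n = ℏ²k²/2m = n²π²ℏ²/(2ma²).
E_6 = 6² × π² / (2 × 0.922 × 3.6²) = 14.87.

E = 14.9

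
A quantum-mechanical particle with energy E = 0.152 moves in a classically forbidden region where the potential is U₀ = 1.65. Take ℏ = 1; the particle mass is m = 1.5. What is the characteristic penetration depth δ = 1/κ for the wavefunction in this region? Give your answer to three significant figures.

δ = 0.472

Since E < U₀ the TISE in this region is ψ'' = κ²ψ with κ = √(2m(U₀ − E))/ℏ.
κ = √(2 × 1.5 × 1.498) = 2.120. The penetration depth is δ = 1/κ = 0.472.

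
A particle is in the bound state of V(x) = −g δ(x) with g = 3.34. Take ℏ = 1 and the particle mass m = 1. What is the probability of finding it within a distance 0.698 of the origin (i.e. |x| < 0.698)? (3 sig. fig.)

P = 0.991

The normalised bound state is ψ = √κ e^{−κ|x|} with κ = mg/ℏ² = 3.340.
P(|x| < d) = ∫_{−d}^{d} κ e^{−2κ|x|} dx = 1 − e^{−2κd} = 1 − e^{−4.663} = 0.9906.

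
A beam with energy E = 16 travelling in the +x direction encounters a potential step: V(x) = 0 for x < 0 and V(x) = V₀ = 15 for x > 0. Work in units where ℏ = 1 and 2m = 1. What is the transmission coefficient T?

On each side the TISE gives plane waves with k = √(2m(E − V))/ℏ: k₁ = √(2·½·16) = 4.000, k₂ = √(2·½·1) = 1.000.
Continuity of ψ and ψ′ at the step yields the reflection amplitude r = (k₁ − k₂)/(k₁ + k₂) = 0.6000; thus R = |r|² = 0.3600, T = 0.6400.

T = 0.640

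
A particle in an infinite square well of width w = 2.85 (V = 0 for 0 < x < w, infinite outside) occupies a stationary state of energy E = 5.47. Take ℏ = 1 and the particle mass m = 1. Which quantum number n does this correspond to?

n = 3

For an infinite well E_n = n²π²ℏ²/(2mw²), so n = (w/πℏ)√(2mE).
n = (2.85/π) × √(2 × 1 × 5.47) = 3.001 → n = 3.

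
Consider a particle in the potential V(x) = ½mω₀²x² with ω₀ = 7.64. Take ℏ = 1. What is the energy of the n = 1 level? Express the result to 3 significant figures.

Using E_n = (n + ½)ℏω₀: E_1 = 1.5 × 7.64 = 11.46.

E = 11.5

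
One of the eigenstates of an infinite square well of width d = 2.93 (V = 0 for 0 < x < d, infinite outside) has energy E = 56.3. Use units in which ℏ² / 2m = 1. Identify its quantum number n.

n = 7

For an infinite well E_n = n²π²ℏ²/(2md²), so n = (d/πℏ)√(2mE).
n = (2.93/π) × √(2 × 0.5 × 56.3) = 6.998 → n = 7.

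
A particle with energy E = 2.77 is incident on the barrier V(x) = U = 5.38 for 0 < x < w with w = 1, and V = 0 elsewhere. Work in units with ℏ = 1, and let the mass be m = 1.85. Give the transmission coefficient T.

Since E < U the interior solution is evanescent with decay constant κ = √(2m(U − E))/ℏ = 3.108.
κw = 3.108, sinh(κw) = 11.16.
Matching ψ, ψ′ at both faces gives T = [1 + U² sinh²(κw) / (4E(U − E))]⁻¹ = 1/125.7 = 0.00796.

T = 0.00796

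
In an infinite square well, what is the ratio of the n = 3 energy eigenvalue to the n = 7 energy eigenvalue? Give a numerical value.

Since E_n ∝ n², the ratio is (3/7)² = 0.183673.

0.183673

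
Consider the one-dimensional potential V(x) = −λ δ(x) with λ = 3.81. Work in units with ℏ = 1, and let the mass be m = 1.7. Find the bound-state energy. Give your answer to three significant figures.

E = -12.3

For x ≠ 0 the bound state is ψ ∝ e^{−κ|x|}; integrating the TISE across the delta gives the cusp condition 2κ = 2mλ/ℏ², so κ = 6.477.
Then E = −ℏ²κ²/(2m) = −mλ²/(2ℏ²) = -12.34.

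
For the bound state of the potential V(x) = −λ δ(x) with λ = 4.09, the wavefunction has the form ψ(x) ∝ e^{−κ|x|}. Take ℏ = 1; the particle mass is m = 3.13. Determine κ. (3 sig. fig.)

Integrate −(ℏ²/2m)ψ'' − λδ(x)ψ = Eψ from −ε to +ε: the ψ'' term gives ψ'(0⁺) − ψ'(0⁻) and the δ term gives −(2mλ/ℏ²)ψ(0).
With ψ ∝ e^{−κ|x|} this yields −2κ = −2mλ/ℏ², so κ = mλ/ℏ² = 12.80.

κ = 12.8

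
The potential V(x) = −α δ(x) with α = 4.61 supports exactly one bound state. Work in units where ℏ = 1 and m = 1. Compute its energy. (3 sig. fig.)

E = -10.6

The bound state is ψ(x) = √κ e^{−κ|x|}. The derivative jump ψ'(0⁺) − ψ'(0⁻) = −(2mα/ℏ²)ψ(0) fixes κ = mα/ℏ² = 4.610.
Then E = −ℏ²κ²/(2m) = −mα²/(2ℏ²) = -10.63.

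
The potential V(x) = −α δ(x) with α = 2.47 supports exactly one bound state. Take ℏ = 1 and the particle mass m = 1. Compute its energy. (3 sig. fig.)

For x ≠ 0 the bound state is ψ ∝ e^{−κ|x|}; integrating the TISE across the delta gives the cusp condition 2κ = 2mα/ℏ², so κ = 2.470.
Then E = −ℏ²κ²/(2m) = −mα²/(2ℏ²) = -3.050.

E = -3.05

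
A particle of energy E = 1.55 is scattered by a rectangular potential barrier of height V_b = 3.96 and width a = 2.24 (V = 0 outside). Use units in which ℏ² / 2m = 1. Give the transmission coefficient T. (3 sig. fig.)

T = 0.00363

Since E < V_b the interior solution is evanescent with decay constant κ = √(2m(V_b − E))/ℏ = 1.552.
κa = 3.477, sinh(κa) = 16.17.
The exact tunnelling result is T⁻¹ = 1 + V_b² sinh²(κa) / [4E(V_b − E)] = 275.5, so T = 0.00363.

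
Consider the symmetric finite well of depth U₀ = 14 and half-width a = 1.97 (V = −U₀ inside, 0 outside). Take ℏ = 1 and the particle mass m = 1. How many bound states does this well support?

Define the well-strength parameter z₀ = (a/ℏ)√(2mU₀) = 1.97 × √(2·1·14) = 10.42.
A new bound state (alternating even/odd) appears each time z₀ passes a multiple of π/2, so N = ⌊2z₀/π⌋ + 1 = ⌊6.636⌋ + 1 = 7.

N = 7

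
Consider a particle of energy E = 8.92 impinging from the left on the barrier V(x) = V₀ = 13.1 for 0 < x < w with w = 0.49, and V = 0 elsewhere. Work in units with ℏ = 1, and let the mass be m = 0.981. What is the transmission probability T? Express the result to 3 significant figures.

E < V₀: inside the barrier ψ ∝ e^{±κx} with κ = √(2m(V₀ − E))/ℏ = 2.864.
κw = 1.403, sinh(κw) = 1.911.
Matching ψ, ψ′ at both faces gives T = [1 + V₀² sinh²(κw) / (4E(V₀ − E))]⁻¹ = 1/5.203 = 0.192.

T = 0.192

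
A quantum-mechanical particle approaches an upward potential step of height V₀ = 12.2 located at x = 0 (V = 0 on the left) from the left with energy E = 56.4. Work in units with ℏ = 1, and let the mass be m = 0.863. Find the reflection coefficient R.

The wavenumbers are k₁ = √(2mE)/ℏ = 9.866 on the left and k₂ = √(2m(E − V₀))/ℏ = 8.734 on the right.
Continuity of ψ and ψ′ at the step yields the reflection amplitude r = (k₁ − k₂)/(k₁ + k₂) = 0.06086; thus R = |r|² = 0.003704, T = 0.9963.

R = 0.00370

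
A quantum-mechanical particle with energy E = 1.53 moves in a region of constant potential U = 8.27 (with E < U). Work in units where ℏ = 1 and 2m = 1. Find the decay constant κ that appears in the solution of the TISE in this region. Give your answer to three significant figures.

Since E < U the TISE in this region is ψ'' = κ²ψ with κ = √(2m(U − E))/ℏ.
κ = √(2 × 0.5 × 6.74) = 2.596.

κ = 2.60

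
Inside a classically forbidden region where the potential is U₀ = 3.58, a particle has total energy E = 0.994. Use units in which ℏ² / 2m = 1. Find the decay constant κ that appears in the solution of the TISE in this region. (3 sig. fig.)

κ = 1.61

Since E < U₀ the TISE in this region is ψ'' = κ²ψ with κ = √(2m(U₀ − E))/ℏ.
κ = √(2 × 0.5 × 2.586) = 1.608.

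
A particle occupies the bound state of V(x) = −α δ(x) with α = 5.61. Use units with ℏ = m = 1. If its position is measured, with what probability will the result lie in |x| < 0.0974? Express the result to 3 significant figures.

The normalised bound state is ψ = √κ e^{−κ|x|} with κ = mα/ℏ² = 5.610.
P(|x| < d) = ∫_{−d}^{d} κ e^{−2κ|x|} dx = 1 − e^{−2κd} = 1 − e^{−1.093} = 0.6647.

P = 0.665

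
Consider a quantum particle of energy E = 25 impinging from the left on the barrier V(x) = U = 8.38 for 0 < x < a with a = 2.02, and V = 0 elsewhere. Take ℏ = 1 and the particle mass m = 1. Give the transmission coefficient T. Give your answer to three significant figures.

E > U: inside the barrier k₂ = √(2m(E − U))/ℏ = 5.765, k₂a = 11.65.
Matching at both interfaces gives T⁻¹ = 1 + U² sin²(k₂a) / [4E(E − U)] = 1.027, hence T = 0.974.

T = 0.974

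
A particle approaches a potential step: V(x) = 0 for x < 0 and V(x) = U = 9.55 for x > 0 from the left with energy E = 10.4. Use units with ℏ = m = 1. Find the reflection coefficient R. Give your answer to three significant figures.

On each side the TISE gives plane waves with k = √(2m(E − V))/ℏ: k₁ = √(2·1·10.4) = 4.561, k₂ = √(2·1·0.85) = 1.304.
Matching ψ and ψ′ at x = 0 gives r = (k₁ − k₂)/(k₁ + k₂), so R = r² = 0.3084 and T = 1 − R = 0.6916.

R = 0.308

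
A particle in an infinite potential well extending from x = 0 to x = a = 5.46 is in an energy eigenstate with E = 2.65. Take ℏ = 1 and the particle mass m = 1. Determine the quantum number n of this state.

n = 4

From E_n = n²π²ℏ²/(2ma²) invert to n = √(2ma²E)/(πℏ).
n = (5.46/π) × √(2 × 1 × 2.65) = 4.001 → n = 4.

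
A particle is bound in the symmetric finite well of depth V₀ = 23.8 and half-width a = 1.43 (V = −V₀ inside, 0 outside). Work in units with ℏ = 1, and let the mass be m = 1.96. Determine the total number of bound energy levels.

The dimensionless depth is z₀ = a√(2mV₀)/ℏ = 1.43 × √(93.30) = 13.81.
The even/odd transcendental equations gain one root per π/2 in z₀, giving N = 1 + ⌊2z₀/π⌋ = 1 + ⌊8.793⌋ = 9.

N = 9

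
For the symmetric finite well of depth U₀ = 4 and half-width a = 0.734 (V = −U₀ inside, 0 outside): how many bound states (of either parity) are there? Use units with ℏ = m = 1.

Define the well-strength parameter z₀ = (a/ℏ)√(2mU₀) = 0.734 × √(2·1·4) = 2.076.
A new bound state (alternating even/odd) appears each time z₀ passes a multiple of π/2, so N = ⌊2z₀/π⌋ + 1 = ⌊1.322⌋ + 1 = 2.

N = 2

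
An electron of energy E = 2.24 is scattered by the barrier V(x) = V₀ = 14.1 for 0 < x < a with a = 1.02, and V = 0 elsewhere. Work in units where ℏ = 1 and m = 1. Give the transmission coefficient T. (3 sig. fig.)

E < V₀: inside the barrier ψ ∝ e^{±κx} with κ = √(2m(V₀ − E))/ℏ = 4.870.
κa = 4.968, sinh(κa) = 71.85.
The exact tunnelling result is T⁻¹ = 1 + V₀² sinh²(κa) / [4E(V₀ − E)] = 9658, so T = 0.000104.

T = 0.000104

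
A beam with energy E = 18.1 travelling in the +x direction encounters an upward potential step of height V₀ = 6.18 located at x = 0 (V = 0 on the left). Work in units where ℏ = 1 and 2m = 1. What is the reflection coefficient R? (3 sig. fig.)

On each side the TISE gives plane waves with k = √(2m(E − V))/ℏ: k₁ = √(2·½·18.1) = 4.254, k₂ = √(2·½·11.92) = 3.453.
Matching ψ and ψ′ at x = 0 gives r = (k₁ − k₂)/(k₁ + k₂), so R = r² = 0.01083 and T = 1 − R = 0.9892.

R = 0.0108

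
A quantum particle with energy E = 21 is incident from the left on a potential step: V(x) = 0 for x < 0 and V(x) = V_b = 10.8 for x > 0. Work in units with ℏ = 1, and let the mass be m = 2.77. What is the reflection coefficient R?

The wavenumbers are k₁ = √(2mE)/ℏ = 10.79 on the left and k₂ = √(2m(E − V_b))/ℏ = 7.517 on the right.
Continuity of ψ and ψ′ at the step yields the reflection amplitude r = (k₁ − k₂)/(k₁ + k₂) = 0.1786; thus R = |r|² = 0.03190, T = 0.9681.

R = 0.0319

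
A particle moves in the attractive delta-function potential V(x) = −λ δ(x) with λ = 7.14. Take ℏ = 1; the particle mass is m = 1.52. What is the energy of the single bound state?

The bound state is ψ(x) = √κ e^{−κ|x|}. The derivative jump ψ'(0⁺) − ψ'(0⁻) = −(2mλ/ℏ²)ψ(0) fixes κ = mλ/ℏ² = 10.85.
Then E = −ℏ²κ²/(2m) = −mλ²/(2ℏ²) = -38.74.

E = -38.7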